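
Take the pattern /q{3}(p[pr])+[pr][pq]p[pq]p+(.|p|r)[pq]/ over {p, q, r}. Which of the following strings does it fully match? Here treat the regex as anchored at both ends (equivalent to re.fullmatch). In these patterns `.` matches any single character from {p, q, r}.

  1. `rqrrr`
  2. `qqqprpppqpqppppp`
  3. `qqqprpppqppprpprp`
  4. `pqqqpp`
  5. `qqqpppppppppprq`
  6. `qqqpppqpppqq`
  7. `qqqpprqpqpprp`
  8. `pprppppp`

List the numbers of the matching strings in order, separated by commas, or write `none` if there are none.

1. `rqrrr` → no match — must start with `q`
2 → match
3 → no match
4. `pqqqpp` → no match — must start with `q`
5 → match
6. `qqqpppqpppqq` → match
7 → match
8. `pprppppp` → no match — must start with `q`

2, 5, 6, 7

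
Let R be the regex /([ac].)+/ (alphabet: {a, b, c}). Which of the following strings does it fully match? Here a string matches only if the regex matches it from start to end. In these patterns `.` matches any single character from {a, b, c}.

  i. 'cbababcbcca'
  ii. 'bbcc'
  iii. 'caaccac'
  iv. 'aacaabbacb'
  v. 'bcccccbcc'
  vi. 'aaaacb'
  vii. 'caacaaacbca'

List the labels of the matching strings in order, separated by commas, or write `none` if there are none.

vi

i → no match
ii → no match
iii → no match
iv → no match
v → no match
vi → match
vii → no match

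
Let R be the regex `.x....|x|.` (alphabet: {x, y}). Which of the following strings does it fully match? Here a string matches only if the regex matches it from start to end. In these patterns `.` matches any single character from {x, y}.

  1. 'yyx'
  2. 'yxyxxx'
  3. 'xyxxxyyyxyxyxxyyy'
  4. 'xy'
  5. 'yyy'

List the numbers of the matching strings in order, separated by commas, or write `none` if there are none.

2

1 → no match
2 → match
3 → no match
4 → no match
5 → no match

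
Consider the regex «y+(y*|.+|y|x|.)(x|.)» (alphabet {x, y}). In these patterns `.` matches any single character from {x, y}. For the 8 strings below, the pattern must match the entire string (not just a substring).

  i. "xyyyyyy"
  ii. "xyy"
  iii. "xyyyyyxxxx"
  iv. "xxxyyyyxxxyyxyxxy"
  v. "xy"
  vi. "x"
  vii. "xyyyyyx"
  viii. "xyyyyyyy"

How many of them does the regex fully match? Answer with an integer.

0

i. "xyyyyyy" → no match — must start with "y"
ii. "xyy" → no match — must start with "y"
iii. "xyyyyyxxxx" → no match — must start with "y"
iv → no match — must start with "y"
v. "xy" → no match — must start with "y"
vi. "x" → no match — must start with "y"
vii. "xyyyyyx" → no match — must start with "y"
viii. "xyyyyyyy" → no match — must start with "y"
Total matched: 0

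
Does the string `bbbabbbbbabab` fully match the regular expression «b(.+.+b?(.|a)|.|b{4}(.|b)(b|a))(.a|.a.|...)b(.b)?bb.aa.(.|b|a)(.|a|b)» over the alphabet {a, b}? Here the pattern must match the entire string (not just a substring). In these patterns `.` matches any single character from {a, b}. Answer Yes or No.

No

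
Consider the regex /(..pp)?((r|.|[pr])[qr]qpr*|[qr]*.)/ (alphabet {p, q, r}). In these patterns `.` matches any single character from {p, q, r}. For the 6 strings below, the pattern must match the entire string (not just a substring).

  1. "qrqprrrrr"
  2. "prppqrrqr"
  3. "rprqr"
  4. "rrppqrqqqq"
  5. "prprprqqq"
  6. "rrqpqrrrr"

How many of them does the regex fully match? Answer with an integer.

3

1 → match
2 → match
3 → no match
4 → match
5 → no match
6 → no match
Total matched: 3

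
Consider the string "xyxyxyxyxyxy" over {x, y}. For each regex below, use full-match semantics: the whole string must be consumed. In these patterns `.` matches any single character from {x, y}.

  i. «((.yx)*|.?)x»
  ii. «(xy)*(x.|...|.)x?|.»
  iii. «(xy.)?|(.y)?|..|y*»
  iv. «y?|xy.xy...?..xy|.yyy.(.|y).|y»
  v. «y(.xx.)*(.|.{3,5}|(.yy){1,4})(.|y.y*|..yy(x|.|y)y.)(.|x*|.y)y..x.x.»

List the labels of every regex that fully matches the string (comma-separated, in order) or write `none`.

ii

i → no match — must end with "x"
ii → match
iii → no match
iv → no match
v → no match — must start with "y"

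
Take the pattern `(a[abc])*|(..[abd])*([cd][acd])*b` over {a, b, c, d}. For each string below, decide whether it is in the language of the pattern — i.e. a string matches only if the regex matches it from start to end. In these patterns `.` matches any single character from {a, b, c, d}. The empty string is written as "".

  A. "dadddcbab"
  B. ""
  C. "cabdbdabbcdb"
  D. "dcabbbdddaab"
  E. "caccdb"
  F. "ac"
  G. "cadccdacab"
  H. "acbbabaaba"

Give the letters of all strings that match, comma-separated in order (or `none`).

A → no match
B → match
C → match
D → no match
E → no match
F → match
G → match
H → no match

B, C, F, G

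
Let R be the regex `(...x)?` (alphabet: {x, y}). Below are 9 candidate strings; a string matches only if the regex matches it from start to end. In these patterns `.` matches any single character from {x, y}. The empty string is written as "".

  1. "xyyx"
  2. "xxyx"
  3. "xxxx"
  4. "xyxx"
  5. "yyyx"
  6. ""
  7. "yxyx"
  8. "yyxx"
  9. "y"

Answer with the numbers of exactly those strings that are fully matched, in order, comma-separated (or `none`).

1 → match
2 → match
3 → match
4 → match
5 → match
6 → match
7 → match
8 → match
9 → no match

1, 2, 3, 4, 5, 6, 7, 8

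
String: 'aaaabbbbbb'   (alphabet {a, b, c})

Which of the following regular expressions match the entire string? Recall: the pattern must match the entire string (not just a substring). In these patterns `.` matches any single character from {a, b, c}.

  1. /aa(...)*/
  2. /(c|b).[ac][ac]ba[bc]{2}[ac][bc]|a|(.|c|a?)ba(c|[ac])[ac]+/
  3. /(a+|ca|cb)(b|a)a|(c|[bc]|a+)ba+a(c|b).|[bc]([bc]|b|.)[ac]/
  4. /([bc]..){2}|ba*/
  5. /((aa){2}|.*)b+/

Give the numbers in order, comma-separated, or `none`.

1 → no match
2 → no match
3 → no match
4 → no match
5 → match

5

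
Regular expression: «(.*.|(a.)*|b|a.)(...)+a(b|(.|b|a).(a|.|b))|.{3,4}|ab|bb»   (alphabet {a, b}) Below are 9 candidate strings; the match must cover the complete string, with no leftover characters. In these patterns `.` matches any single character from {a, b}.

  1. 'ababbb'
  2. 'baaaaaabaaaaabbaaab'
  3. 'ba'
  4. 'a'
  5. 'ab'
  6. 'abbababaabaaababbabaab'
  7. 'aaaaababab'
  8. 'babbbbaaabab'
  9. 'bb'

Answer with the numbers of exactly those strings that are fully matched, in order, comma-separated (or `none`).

2, 5, 6, 7, 8, 9

1 → no match
2 → match
3 → no match
4 → no match
5 → match
6 → match
7 → match
8 → match
9 → match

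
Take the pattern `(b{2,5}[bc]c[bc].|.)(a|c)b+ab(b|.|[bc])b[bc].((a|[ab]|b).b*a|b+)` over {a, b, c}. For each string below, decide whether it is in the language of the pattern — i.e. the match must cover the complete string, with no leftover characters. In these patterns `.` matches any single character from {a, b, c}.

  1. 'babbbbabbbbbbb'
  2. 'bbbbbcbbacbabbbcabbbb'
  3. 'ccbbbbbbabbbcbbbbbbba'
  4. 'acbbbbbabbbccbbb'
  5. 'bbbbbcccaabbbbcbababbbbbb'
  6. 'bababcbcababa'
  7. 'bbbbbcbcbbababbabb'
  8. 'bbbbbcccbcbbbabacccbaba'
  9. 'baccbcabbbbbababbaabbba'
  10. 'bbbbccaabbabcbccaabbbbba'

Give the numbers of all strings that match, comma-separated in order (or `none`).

1 → match
2 → no match
3 → match
4 → match
5 → no match
6 → match
7 → no match
8 → no match
9 → no match
10 → match

1, 3, 4, 6, 10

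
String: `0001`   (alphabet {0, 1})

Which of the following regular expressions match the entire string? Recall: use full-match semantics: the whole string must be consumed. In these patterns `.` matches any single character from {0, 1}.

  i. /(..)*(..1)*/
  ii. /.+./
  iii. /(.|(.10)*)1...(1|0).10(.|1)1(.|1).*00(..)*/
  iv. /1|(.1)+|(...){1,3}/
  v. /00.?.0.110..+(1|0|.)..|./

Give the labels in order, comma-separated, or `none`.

i → match
ii → match
iii → no match
iv → no match
v → no match

i, ii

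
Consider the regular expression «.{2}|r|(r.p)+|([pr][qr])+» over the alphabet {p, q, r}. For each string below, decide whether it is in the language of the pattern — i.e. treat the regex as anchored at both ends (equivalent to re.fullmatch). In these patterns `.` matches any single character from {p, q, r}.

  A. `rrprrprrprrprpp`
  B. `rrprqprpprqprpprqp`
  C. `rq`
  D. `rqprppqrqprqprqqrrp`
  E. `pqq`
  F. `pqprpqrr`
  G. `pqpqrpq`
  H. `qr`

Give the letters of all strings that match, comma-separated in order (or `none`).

A → match
B → match
C → match
D → no match
E → no match
F → match
G → no match
H → match

A, B, C, F, H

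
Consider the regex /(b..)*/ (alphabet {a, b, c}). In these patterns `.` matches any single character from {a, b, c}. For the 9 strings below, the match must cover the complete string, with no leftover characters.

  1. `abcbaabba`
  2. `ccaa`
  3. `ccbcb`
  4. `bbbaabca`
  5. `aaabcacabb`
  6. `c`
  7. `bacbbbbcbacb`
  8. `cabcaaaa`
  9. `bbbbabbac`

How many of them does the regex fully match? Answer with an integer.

1 → no match
2 → no match
3 → no match
4 → no match
5 → no match
6 → no match
7 → no match
8 → no match
9 → match
Total matched: 1

1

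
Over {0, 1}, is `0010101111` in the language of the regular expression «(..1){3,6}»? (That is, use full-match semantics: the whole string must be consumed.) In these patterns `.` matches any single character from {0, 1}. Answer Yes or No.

No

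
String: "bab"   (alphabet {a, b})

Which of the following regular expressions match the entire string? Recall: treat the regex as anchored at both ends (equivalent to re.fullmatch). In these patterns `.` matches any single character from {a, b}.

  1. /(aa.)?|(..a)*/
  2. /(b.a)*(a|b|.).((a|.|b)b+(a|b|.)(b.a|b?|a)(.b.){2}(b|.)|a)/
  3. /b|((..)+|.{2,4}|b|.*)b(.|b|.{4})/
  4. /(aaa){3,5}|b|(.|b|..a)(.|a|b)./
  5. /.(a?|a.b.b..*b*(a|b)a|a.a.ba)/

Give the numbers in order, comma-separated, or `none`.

4

1 → no match
2 → no match
3 → no match
4 → match
5 → no match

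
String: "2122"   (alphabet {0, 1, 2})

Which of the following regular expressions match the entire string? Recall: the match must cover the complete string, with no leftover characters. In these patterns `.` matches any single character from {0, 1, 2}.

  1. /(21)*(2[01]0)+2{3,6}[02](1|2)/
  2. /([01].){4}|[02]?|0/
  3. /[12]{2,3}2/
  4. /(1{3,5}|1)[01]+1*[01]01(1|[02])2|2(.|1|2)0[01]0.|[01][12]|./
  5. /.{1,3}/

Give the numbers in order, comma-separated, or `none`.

3

1 → no match
2 → no match
3 → match
4 → no match
5 → no match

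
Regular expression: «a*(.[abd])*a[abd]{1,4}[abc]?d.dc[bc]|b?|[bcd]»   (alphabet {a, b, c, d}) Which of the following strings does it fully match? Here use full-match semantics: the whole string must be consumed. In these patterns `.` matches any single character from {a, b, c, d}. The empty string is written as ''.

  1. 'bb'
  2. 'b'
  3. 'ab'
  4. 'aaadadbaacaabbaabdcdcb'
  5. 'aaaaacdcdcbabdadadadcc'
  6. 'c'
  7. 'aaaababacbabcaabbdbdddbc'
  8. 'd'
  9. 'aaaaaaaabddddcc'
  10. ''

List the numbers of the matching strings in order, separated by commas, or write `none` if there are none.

1 → no match
2 → match
3 → no match
4 → match
5 → match
6 → match
7 → no match
8 → match
9 → match
10 → match

2, 4, 5, 6, 8, 9, 10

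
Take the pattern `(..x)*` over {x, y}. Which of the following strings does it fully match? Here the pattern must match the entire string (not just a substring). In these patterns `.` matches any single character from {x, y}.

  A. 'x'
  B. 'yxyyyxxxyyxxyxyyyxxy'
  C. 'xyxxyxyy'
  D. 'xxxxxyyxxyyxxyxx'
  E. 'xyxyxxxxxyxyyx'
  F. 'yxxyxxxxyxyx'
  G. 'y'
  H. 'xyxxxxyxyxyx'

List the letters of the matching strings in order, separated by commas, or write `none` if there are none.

A → no match
B → no match
C → no match
D → no match
E → no match
F → no match
G → no match
H → no match

none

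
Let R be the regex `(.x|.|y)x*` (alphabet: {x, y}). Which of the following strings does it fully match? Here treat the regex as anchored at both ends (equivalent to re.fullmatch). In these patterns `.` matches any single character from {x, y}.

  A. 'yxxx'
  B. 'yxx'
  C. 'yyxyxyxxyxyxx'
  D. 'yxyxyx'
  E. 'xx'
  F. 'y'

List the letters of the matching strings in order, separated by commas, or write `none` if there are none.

A, B, E, F

A → match
B → match
C → no match
D → no match
E → match
F → match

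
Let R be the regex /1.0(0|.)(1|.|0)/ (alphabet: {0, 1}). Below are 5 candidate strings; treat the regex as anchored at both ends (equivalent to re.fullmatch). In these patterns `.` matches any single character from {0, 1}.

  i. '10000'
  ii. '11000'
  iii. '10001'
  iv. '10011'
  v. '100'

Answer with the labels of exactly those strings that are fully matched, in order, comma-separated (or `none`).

i → match
ii → match
iii → match
iv → match
v → no match

i, ii, iii, iv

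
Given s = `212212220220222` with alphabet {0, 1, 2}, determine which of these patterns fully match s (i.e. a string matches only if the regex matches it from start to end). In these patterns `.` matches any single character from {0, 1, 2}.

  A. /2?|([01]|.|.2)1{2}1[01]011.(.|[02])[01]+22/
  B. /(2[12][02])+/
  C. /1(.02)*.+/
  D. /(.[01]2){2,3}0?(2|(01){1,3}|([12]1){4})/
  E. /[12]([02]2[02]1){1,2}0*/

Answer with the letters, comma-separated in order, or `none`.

A → no match
B → match
C → no match — must start with `1`
D → no match
E → no match

B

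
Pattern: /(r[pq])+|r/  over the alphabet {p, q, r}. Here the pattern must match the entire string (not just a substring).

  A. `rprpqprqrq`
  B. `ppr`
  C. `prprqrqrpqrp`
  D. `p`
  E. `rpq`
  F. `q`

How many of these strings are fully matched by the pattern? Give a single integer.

0

A → no match
B → no match — must start with `r`
C → no match — must start with `r`
D → no match — must start with `r`
E → no match
F → no match — must start with `r`
Total matched: 0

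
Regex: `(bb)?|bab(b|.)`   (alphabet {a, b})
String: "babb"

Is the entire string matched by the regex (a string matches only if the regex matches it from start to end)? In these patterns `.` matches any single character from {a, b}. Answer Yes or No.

Yes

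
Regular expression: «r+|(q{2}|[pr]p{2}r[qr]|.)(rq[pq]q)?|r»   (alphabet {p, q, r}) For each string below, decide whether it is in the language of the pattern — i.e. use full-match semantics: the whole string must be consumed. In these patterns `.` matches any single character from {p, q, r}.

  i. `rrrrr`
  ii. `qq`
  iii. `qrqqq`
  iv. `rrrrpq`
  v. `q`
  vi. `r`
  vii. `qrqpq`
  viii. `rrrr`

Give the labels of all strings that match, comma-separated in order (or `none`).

i. `rrrrr` → match
ii. `qq` → match
iii. `qrqqq` → match
iv. `rrrrpq` → no match
v. `q` → match
vi. `r` → match
vii. `qrqpq` → match
viii. `rrrr` → match

i, ii, iii, v, vi, vii, viii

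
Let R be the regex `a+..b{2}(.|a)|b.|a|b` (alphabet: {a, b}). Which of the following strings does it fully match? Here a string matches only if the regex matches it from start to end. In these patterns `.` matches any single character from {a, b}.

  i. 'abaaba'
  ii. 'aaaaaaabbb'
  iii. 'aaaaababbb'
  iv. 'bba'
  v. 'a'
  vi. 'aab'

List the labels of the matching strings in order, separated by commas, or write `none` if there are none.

i → no match
ii → match
iii → match
iv → no match
v → match
vi → no match

ii, iii, v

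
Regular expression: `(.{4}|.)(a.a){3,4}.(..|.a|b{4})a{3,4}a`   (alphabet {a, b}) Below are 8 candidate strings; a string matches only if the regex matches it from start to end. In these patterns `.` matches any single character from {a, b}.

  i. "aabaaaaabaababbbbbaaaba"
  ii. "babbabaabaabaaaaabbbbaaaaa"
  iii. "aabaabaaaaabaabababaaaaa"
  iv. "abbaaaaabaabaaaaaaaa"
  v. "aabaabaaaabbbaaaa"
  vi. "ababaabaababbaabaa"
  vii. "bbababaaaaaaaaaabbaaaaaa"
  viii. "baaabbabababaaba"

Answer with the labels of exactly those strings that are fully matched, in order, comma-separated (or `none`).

ii, iii, iv, v, vii

i → no match — must end with "aa"
ii → match
iii → match
iv → match
v → match
vi → no match
vii → match
viii → no match — must end with "aa"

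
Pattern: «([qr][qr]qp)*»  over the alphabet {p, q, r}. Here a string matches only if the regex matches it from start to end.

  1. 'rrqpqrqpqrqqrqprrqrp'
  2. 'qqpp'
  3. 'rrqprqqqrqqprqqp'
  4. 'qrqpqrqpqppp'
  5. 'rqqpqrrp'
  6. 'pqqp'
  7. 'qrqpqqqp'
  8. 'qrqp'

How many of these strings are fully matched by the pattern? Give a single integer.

1 → no match
2 → no match
3 → no match
4 → no match
5 → no match
6 → no match
7 → match
8 → match
Total matched: 2

2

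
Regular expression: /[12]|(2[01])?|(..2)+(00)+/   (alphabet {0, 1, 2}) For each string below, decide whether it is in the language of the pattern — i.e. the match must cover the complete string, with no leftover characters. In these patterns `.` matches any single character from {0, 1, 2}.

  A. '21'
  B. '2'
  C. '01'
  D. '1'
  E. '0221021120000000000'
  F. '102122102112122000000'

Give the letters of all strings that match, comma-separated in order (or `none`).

A → match
B → match
C → no match
D → match
E → match
F → match

A, B, D, E, F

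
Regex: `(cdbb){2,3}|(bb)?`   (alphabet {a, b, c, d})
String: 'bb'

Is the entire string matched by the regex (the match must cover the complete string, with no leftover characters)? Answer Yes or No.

Yes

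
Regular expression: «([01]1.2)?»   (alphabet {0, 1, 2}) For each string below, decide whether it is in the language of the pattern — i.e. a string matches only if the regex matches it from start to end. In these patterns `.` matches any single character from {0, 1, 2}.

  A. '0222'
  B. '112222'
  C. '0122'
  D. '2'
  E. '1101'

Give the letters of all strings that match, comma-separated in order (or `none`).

A → no match
B → no match
C → match
D → no match
E → no match

C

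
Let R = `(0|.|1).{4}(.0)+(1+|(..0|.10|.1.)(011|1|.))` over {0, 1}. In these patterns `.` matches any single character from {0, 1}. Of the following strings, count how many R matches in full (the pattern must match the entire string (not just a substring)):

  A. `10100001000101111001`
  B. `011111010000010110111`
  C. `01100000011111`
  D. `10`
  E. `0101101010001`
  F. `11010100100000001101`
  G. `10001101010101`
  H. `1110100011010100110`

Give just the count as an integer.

2

A → no match
B → no match
C → match
D → no match
E → no match
F → no match
G → match
H → no match
Total matched: 2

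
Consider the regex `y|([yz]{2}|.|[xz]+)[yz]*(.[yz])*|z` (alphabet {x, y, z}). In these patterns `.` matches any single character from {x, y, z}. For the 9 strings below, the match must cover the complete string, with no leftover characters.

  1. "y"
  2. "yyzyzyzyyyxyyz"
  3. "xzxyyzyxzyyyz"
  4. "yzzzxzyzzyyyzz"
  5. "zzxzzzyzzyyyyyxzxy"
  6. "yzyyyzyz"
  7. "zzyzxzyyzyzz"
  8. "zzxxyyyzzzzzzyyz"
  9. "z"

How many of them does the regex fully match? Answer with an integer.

9

1 → match
2 → match
3 → match
4 → match
5 → match
6 → match
7 → match
8 → match
9 → match
Total matched: 9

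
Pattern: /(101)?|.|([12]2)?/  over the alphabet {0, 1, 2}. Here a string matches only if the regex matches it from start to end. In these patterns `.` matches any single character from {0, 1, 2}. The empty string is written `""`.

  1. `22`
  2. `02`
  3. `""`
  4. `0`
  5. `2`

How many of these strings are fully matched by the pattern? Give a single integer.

1 → match
2 → no match
3 → match
4 → match
5 → match
Total matched: 4

4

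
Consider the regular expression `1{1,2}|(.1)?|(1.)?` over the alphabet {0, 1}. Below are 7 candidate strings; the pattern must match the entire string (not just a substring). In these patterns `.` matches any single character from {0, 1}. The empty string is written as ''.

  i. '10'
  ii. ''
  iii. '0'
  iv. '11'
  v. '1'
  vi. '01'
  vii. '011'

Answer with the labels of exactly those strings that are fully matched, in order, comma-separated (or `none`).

i → match
ii → match
iii → no match
iv → match
v → match
vi → match
vii → no match

i, ii, iv, v, vi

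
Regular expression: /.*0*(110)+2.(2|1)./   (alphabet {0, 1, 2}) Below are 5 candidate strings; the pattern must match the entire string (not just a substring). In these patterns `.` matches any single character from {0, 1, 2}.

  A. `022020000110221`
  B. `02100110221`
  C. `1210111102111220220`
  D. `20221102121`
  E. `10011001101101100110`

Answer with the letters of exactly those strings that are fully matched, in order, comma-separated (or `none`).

A → no match
B → no match
C → no match
D → match
E → no match

D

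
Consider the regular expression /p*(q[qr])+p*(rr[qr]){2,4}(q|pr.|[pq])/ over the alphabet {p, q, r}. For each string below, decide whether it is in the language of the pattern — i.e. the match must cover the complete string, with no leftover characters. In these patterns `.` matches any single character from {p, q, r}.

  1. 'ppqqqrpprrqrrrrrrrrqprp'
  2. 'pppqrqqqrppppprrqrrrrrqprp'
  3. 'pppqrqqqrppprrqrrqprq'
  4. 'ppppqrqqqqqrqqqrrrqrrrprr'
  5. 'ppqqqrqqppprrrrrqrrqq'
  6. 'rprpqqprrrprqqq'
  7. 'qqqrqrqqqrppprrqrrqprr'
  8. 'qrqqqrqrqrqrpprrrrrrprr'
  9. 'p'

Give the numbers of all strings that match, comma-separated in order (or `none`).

1 → match
2 → match
3 → match
4 → match
5 → match
6 → no match
7 → match
8 → match
9 → no match

1, 2, 3, 4, 5, 7, 8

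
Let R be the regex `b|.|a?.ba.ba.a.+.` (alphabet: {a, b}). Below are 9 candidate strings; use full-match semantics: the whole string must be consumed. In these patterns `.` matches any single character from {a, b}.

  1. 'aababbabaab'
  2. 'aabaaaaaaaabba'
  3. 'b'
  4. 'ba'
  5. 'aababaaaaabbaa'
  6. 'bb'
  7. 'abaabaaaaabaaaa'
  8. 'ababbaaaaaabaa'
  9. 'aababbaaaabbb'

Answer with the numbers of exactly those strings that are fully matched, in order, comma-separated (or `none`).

1, 3, 7, 8, 9

1. 'aababbabaab' → match
2 → no match
3. 'b' → match
4. 'ba' → no match
5 → no match
6. 'bb' → no match
7 → match
8 → match
9 → match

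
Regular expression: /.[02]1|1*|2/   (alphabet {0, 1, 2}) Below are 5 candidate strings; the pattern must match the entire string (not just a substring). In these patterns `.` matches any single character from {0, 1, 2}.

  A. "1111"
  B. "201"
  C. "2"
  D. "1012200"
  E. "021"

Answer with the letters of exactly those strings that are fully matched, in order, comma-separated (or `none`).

A, B, C, E

A. "1111" → match
B. "201" → match
C. "2" → match
D. "1012200" → no match
E. "021" → match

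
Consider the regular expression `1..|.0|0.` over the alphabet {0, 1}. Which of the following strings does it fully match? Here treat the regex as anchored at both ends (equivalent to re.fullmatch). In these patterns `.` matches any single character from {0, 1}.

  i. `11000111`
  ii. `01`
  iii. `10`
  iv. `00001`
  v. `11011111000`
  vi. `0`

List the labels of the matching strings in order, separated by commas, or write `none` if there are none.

i → no match
ii → match
iii → match
iv → no match
v → no match
vi → no match

ii, iii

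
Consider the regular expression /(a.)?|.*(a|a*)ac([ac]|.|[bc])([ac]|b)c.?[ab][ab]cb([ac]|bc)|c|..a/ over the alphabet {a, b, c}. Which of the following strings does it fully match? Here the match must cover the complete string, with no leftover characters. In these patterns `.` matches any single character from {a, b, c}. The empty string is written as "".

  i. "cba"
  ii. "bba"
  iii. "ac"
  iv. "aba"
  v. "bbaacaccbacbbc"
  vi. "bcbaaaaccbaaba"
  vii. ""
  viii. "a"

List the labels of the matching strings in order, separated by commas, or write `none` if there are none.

i, ii, iii, iv, v, vii

i → match
ii → match
iii → match
iv → match
v → match
vi → no match
vii → match
viii → no match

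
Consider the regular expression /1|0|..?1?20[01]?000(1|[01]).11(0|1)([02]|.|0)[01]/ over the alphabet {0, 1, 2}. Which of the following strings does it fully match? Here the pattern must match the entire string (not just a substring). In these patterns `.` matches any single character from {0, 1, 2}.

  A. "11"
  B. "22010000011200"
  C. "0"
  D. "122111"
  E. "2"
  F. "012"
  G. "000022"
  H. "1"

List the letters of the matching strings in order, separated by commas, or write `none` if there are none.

A. "11" → no match
B → no match
C. "0" → match
D. "122111" → no match
E. "2" → no match
F. "012" → no match
G. "000022" → no match
H. "1" → match

C, H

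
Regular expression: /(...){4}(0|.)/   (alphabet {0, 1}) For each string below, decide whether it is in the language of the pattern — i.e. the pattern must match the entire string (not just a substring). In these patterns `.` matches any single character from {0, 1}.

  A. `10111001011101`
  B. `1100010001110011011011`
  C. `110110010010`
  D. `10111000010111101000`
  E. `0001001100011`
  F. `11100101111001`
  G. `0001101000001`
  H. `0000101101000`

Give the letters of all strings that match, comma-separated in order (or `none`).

A → no match
B → no match
C → no match
D → no match
E → match
F → no match
G → match
H → match

E, G, H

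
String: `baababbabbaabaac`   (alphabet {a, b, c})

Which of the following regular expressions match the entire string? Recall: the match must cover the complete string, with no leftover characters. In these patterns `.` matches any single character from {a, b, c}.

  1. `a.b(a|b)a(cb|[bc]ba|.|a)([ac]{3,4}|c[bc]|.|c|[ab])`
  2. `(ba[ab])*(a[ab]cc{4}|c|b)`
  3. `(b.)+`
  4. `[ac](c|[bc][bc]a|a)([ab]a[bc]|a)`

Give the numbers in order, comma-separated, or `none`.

2

1 → no match — must start with `a`
2 → match
3 → no match
4 → no match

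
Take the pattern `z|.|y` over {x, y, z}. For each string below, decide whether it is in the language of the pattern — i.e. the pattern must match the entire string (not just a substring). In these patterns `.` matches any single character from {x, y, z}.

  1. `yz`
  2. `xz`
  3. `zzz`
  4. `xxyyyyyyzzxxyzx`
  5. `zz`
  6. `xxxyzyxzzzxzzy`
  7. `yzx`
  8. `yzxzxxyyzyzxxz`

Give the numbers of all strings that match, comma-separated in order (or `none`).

1. `yz` → no match
2. `xz` → no match
3. `zzz` → no match
4 → no match
5. `zz` → no match
6 → no match
7. `yzx` → no match
8 → no match

none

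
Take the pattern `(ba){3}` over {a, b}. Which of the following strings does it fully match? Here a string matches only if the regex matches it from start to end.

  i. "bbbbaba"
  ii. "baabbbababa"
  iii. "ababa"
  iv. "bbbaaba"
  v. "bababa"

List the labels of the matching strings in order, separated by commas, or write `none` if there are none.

i → no match — must start with "ba"
ii → no match
iii → no match — must start with "ba"
iv → no match — must start with "ba"
v → match

v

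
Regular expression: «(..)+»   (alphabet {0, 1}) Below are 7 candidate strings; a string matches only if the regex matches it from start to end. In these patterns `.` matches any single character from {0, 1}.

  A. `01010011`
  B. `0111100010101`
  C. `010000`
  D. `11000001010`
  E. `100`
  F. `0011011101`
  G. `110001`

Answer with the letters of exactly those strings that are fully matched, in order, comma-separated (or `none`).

A, C, F, G

A → match
B → no match
C → match
D → no match
E → no match
F → match
G → match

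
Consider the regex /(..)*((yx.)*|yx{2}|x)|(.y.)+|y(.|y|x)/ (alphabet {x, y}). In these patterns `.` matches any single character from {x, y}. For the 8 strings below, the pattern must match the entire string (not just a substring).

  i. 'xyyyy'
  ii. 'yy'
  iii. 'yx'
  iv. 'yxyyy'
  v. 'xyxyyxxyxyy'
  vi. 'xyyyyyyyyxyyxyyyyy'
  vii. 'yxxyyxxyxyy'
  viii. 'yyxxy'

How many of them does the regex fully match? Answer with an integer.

i → no match
ii → match
iii → match
iv → no match
v → no match
vi → match
vii → no match
viii → no match
Total matched: 3

3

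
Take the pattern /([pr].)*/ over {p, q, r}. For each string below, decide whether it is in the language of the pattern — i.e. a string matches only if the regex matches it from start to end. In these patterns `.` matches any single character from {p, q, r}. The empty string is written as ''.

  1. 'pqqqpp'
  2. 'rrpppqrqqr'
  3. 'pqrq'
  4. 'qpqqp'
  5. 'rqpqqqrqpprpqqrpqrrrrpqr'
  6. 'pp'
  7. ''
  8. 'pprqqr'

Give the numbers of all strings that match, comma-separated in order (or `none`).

1 → no match
2 → no match
3 → match
4 → no match
5 → no match
6 → match
7 → match
8 → no match

3, 6, 7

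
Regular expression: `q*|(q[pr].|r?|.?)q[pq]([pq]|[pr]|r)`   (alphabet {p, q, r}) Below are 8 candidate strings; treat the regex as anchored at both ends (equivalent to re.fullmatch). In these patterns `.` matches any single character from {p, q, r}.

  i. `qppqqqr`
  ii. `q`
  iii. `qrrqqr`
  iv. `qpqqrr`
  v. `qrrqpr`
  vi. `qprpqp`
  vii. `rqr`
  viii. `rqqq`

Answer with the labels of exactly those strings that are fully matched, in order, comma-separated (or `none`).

ii, iii, v, viii

i. `qppqqqr` → no match
ii. `q` → match
iii. `qrrqqr` → match
iv. `qpqqrr` → no match
v. `qrrqpr` → match
vi. `qprpqp` → no match
vii. `rqr` → no match
viii. `rqqq` → match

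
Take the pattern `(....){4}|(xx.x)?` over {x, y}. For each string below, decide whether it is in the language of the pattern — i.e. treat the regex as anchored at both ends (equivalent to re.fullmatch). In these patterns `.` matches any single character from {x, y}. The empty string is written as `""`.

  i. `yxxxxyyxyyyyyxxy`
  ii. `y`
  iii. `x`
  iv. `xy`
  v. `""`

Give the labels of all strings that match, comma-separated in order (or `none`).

i → match
ii → no match
iii → no match
iv → no match
v → match

i, v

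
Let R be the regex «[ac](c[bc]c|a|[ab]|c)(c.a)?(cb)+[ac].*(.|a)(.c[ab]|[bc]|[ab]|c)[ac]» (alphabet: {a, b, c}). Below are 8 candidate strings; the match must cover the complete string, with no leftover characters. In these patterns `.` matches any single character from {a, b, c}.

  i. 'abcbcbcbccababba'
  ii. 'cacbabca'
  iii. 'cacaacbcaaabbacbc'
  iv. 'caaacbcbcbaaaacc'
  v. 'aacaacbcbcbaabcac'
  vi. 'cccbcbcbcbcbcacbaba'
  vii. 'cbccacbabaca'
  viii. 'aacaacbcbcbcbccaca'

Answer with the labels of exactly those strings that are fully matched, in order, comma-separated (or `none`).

i, ii, iii, v, vi, vii, viii

i → match
ii → match
iii → match
iv → no match
v → match
vi → match
vii → match
viii → match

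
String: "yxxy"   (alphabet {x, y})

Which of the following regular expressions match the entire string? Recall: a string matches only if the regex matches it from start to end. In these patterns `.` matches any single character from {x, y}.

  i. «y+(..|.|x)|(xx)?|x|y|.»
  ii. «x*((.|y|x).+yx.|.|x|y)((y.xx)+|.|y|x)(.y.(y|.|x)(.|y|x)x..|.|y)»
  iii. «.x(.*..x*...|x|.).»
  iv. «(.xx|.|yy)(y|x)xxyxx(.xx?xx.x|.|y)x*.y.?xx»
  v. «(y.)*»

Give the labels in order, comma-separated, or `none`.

iii

i → no match
ii → no match
iii → match
iv → no match — must end with "xx"
v → no match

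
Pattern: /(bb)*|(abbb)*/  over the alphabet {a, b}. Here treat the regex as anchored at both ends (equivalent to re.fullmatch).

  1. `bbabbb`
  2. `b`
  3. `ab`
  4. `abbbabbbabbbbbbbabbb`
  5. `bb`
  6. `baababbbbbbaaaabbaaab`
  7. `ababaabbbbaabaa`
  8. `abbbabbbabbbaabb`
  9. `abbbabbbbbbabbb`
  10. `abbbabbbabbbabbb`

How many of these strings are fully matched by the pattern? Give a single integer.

2

1 → no match
2 → no match
3 → no match
4 → no match
5 → match
6 → no match
7 → no match
8 → no match
9 → no match
10 → match
Total matched: 2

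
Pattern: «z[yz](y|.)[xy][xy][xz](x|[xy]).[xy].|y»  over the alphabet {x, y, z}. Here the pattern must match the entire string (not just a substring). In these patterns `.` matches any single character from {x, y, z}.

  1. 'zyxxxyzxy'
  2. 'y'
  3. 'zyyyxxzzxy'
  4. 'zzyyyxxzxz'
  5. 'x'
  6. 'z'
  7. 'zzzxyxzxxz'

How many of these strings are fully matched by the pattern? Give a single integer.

2

1. 'zyxxxyzxy' → no match
2. 'y' → match
3. 'zyyyxxzzxy' → no match
4. 'zzyyyxxzxz' → match
5. 'x' → no match
6. 'z' → no match
7. 'zzzxyxzxxz' → no match
Total matched: 2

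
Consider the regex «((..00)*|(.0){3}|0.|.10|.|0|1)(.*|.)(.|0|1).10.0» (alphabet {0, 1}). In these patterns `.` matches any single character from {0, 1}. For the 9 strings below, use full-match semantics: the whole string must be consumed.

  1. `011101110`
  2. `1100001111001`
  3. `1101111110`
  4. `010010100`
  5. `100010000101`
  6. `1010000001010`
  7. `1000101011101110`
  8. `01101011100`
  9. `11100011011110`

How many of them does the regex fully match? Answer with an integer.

1. `011101110` → no match
2 → no match — must end with `0`
3. `1101111110` → no match
4. `010010100` → no match
5. `100010000101` → no match — must end with `0`
6 → match
7 → no match
8. `01101011100` → no match
9 → no match
Total matched: 1

1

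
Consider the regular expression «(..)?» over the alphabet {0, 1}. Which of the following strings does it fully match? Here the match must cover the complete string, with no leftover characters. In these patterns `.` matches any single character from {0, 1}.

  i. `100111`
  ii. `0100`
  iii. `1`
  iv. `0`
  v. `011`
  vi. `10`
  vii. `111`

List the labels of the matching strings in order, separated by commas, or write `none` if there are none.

vi

i. `100111` → no match
ii. `0100` → no match
iii. `1` → no match
iv. `0` → no match
v. `011` → no match
vi. `10` → match
vii. `111` → no match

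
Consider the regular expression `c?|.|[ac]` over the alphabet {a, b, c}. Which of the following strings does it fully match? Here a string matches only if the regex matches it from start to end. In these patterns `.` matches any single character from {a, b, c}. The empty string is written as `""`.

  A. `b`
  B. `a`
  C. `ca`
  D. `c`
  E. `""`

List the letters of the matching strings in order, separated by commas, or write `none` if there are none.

A → match
B → match
C → no match
D → match
E → match

A, B, D, E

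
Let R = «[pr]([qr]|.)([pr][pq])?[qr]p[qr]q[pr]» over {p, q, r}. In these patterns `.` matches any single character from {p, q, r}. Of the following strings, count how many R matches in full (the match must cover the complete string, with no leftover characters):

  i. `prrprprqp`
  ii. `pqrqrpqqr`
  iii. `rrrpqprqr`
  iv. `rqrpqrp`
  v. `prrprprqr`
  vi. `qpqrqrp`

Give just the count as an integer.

4

i → match
ii → match
iii → match
iv → no match
v → match
vi → no match
Total matched: 4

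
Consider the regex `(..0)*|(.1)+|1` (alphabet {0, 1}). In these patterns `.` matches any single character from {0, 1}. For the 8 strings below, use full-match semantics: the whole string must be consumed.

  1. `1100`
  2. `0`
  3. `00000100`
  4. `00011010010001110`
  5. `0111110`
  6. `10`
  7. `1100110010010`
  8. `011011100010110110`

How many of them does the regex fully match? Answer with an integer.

1 → no match
2 → no match
3 → no match
4 → no match
5 → no match
6 → no match
7 → no match
8 → no match
Total matched: 0

0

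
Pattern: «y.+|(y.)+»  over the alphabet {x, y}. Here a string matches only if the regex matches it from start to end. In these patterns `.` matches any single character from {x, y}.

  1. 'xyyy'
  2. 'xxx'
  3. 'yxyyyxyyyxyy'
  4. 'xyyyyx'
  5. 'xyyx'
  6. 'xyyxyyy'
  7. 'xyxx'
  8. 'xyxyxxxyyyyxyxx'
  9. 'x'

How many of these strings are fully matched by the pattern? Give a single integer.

1. 'xyyy' → no match — must start with 'y'
2. 'xxx' → no match — must start with 'y'
3. 'yxyyyxyyyxyy' → match
4. 'xyyyyx' → no match — must start with 'y'
5. 'xyyx' → no match — must start with 'y'
6. 'xyyxyyy' → no match — must start with 'y'
7. 'xyxx' → no match — must start with 'y'
8 → no match — must start with 'y'
9. 'x' → no match — must start with 'y'
Total matched: 1

1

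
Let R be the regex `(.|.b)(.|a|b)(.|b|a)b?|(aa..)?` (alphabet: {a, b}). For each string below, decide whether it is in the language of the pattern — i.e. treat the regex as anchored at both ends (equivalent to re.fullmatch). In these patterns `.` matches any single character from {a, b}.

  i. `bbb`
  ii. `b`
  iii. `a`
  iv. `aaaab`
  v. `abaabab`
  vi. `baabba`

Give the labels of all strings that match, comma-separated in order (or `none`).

i → match
ii → no match
iii → no match
iv → no match
v → no match
vi → no match

i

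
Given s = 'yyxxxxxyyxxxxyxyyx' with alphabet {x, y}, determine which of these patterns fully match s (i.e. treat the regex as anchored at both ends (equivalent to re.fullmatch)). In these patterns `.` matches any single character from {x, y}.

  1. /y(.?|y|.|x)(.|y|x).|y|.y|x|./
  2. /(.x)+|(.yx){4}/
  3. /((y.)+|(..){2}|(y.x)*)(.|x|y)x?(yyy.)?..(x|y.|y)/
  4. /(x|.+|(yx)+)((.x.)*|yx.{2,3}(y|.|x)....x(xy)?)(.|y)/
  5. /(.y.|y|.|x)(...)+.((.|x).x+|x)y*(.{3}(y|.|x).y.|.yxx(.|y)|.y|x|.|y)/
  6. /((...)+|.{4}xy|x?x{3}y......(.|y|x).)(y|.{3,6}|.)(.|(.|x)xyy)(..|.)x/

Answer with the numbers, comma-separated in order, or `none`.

4, 5, 6

1 → no match
2 → no match
3 → no match
4 → match
5 → match
6 → match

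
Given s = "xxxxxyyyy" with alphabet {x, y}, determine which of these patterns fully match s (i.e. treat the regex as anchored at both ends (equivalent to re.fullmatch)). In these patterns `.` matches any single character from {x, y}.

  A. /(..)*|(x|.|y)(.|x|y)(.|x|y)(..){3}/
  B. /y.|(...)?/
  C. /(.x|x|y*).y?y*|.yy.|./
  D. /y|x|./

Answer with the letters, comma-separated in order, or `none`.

A

A → match
B → no match
C → no match
D → no match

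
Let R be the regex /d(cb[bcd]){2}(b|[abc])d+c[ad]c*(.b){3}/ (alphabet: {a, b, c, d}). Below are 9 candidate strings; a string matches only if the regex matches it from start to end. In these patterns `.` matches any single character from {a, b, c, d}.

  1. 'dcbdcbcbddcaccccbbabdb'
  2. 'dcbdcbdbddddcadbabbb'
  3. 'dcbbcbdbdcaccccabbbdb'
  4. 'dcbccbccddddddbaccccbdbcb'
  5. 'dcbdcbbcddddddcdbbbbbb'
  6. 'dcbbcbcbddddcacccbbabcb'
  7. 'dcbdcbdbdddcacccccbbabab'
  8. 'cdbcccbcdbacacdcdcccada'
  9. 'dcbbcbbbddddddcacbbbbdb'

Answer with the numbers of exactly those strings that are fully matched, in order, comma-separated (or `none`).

1, 2, 3, 5, 6, 7, 9

1 → match
2 → match
3 → match
4 → no match
5 → match
6 → match
7 → match
8 → no match — must start with 'dcb'
9 → match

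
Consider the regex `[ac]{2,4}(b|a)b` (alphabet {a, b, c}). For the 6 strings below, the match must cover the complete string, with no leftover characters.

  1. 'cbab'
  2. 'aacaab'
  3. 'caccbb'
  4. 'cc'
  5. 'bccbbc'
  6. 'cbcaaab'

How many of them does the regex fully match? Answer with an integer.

1. 'cbab' → no match
2. 'aacaab' → match
3. 'caccbb' → match
4. 'cc' → no match — must end with 'b'
5. 'bccbbc' → no match — must end with 'b'
6. 'cbcaaab' → no match
Total matched: 2

2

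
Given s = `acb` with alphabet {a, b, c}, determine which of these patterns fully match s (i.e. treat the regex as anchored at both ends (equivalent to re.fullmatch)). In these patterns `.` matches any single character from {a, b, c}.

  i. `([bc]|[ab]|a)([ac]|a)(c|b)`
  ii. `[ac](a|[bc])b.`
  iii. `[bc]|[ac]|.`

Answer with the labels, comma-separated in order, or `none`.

i → match
ii → no match
iii → no match

i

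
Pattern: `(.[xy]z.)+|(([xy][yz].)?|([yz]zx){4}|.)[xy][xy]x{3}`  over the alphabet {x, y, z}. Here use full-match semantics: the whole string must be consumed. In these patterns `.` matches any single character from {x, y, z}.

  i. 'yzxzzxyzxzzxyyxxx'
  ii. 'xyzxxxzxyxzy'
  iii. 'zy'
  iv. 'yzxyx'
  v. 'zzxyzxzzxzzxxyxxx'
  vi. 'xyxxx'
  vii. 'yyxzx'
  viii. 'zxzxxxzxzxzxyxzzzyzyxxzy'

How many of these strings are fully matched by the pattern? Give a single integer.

i → match
ii → match
iii → no match
iv → no match
v → match
vi → match
vii → no match
viii → match
Total matched: 5

5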